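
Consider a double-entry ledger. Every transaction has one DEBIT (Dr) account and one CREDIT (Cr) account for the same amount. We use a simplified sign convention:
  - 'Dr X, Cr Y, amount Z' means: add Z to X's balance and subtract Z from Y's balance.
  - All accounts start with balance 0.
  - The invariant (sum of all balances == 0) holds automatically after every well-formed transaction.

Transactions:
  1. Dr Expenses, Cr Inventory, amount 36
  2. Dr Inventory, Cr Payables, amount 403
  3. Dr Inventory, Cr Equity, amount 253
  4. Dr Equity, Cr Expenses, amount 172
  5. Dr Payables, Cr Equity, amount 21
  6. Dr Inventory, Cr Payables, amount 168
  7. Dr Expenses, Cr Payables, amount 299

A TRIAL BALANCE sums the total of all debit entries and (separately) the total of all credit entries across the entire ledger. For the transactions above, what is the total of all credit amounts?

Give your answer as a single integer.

Txn 1: credit+=36
Txn 2: credit+=403
Txn 3: credit+=253
Txn 4: credit+=172
Txn 5: credit+=21
Txn 6: credit+=168
Txn 7: credit+=299
Total credits = 1352

Answer: 1352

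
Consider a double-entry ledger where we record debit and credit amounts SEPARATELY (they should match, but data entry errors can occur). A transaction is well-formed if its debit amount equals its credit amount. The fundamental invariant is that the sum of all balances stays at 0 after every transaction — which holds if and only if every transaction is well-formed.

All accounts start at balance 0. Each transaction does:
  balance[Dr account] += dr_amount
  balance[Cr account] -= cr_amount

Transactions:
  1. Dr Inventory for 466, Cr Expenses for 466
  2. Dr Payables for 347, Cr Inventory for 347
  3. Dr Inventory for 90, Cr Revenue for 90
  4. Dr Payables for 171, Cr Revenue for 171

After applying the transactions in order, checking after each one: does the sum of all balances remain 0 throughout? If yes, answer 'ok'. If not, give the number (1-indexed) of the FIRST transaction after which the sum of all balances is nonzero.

Answer: ok

Derivation:
After txn 1: dr=466 cr=466 sum_balances=0
After txn 2: dr=347 cr=347 sum_balances=0
After txn 3: dr=90 cr=90 sum_balances=0
After txn 4: dr=171 cr=171 sum_balances=0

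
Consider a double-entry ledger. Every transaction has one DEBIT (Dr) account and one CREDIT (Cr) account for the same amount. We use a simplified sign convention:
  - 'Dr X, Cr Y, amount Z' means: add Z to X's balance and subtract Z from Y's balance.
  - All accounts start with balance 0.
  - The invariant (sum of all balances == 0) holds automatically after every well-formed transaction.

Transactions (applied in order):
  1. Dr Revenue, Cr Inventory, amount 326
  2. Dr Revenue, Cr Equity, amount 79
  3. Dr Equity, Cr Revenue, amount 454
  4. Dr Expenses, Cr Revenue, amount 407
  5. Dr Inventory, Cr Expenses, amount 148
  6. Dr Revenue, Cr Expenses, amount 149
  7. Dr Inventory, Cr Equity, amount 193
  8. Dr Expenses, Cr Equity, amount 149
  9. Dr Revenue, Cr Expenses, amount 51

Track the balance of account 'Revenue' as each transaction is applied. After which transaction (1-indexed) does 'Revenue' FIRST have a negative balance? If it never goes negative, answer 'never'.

Answer: 3

Derivation:
After txn 1: Revenue=326
After txn 2: Revenue=405
After txn 3: Revenue=-49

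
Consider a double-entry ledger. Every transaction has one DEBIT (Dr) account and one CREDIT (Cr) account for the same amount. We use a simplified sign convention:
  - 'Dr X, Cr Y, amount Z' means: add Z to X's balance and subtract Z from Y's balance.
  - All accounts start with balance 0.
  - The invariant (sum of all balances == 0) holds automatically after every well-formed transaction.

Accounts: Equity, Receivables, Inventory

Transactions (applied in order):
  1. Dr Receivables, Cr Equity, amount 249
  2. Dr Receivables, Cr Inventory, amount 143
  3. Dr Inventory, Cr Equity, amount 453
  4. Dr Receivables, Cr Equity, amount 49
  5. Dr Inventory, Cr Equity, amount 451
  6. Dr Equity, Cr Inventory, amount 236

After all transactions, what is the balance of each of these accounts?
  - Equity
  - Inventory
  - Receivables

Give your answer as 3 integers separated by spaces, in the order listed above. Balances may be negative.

Answer: -966 525 441

Derivation:
After txn 1 (Dr Receivables, Cr Equity, amount 249): Equity=-249 Receivables=249
After txn 2 (Dr Receivables, Cr Inventory, amount 143): Equity=-249 Inventory=-143 Receivables=392
After txn 3 (Dr Inventory, Cr Equity, amount 453): Equity=-702 Inventory=310 Receivables=392
After txn 4 (Dr Receivables, Cr Equity, amount 49): Equity=-751 Inventory=310 Receivables=441
After txn 5 (Dr Inventory, Cr Equity, amount 451): Equity=-1202 Inventory=761 Receivables=441
After txn 6 (Dr Equity, Cr Inventory, amount 236): Equity=-966 Inventory=525 Receivables=441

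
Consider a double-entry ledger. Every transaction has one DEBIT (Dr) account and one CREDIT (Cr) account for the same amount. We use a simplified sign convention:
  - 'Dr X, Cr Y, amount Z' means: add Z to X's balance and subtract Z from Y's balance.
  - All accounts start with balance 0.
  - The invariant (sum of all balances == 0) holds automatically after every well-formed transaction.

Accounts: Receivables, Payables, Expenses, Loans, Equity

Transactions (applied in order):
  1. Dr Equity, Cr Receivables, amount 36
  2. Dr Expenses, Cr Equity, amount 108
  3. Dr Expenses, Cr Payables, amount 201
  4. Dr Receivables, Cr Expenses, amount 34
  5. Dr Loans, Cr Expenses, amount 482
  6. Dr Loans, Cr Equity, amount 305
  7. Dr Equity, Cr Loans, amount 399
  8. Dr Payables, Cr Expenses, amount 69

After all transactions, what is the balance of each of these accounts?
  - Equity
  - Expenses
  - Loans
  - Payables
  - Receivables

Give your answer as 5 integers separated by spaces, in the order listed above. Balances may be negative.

After txn 1 (Dr Equity, Cr Receivables, amount 36): Equity=36 Receivables=-36
After txn 2 (Dr Expenses, Cr Equity, amount 108): Equity=-72 Expenses=108 Receivables=-36
After txn 3 (Dr Expenses, Cr Payables, amount 201): Equity=-72 Expenses=309 Payables=-201 Receivables=-36
After txn 4 (Dr Receivables, Cr Expenses, amount 34): Equity=-72 Expenses=275 Payables=-201 Receivables=-2
After txn 5 (Dr Loans, Cr Expenses, amount 482): Equity=-72 Expenses=-207 Loans=482 Payables=-201 Receivables=-2
After txn 6 (Dr Loans, Cr Equity, amount 305): Equity=-377 Expenses=-207 Loans=787 Payables=-201 Receivables=-2
After txn 7 (Dr Equity, Cr Loans, amount 399): Equity=22 Expenses=-207 Loans=388 Payables=-201 Receivables=-2
After txn 8 (Dr Payables, Cr Expenses, amount 69): Equity=22 Expenses=-276 Loans=388 Payables=-132 Receivables=-2

Answer: 22 -276 388 -132 -2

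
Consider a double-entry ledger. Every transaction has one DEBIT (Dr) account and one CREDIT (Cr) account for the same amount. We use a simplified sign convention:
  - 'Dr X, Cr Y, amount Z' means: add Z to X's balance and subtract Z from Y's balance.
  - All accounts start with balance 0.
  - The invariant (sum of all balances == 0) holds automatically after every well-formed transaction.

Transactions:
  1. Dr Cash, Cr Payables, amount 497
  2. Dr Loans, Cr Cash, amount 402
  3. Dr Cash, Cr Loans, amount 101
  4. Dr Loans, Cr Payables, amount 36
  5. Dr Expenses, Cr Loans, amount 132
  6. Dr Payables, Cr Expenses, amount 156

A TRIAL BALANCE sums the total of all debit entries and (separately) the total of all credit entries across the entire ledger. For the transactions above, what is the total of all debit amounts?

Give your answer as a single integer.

Answer: 1324

Derivation:
Txn 1: debit+=497
Txn 2: debit+=402
Txn 3: debit+=101
Txn 4: debit+=36
Txn 5: debit+=132
Txn 6: debit+=156
Total debits = 1324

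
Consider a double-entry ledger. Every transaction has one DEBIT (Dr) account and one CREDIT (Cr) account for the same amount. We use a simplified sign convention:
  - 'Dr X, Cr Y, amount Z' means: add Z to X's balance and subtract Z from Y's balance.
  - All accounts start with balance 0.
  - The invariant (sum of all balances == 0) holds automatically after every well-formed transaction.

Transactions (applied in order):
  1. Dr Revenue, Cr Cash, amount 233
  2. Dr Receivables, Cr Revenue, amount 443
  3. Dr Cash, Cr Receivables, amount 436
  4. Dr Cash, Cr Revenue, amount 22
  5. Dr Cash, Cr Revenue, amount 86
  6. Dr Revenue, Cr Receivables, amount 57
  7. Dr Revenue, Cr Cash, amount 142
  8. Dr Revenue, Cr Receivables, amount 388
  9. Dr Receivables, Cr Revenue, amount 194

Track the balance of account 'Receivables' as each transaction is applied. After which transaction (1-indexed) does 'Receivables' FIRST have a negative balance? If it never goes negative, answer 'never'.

After txn 1: Receivables=0
After txn 2: Receivables=443
After txn 3: Receivables=7
After txn 4: Receivables=7
After txn 5: Receivables=7
After txn 6: Receivables=-50

Answer: 6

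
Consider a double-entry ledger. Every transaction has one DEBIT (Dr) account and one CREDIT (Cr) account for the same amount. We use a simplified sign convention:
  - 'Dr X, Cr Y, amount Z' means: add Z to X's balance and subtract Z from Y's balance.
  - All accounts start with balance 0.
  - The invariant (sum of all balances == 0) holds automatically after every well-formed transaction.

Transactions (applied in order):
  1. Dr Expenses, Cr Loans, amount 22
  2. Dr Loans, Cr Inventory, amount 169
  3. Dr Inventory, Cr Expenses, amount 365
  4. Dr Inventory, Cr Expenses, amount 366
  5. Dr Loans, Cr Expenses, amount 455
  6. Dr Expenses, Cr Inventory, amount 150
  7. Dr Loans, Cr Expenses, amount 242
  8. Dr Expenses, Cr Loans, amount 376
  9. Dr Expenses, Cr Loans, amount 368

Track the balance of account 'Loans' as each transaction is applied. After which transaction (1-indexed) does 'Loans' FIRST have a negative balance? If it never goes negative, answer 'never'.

After txn 1: Loans=-22

Answer: 1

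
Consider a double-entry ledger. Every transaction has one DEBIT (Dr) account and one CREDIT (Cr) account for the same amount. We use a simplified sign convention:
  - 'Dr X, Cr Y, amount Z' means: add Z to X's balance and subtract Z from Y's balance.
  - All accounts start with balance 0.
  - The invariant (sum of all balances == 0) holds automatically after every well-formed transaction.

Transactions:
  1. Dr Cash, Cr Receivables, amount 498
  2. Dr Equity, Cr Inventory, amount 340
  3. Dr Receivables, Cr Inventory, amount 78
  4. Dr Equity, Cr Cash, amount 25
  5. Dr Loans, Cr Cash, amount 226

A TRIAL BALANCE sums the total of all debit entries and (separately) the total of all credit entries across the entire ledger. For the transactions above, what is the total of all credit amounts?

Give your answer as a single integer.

Answer: 1167

Derivation:
Txn 1: credit+=498
Txn 2: credit+=340
Txn 3: credit+=78
Txn 4: credit+=25
Txn 5: credit+=226
Total credits = 1167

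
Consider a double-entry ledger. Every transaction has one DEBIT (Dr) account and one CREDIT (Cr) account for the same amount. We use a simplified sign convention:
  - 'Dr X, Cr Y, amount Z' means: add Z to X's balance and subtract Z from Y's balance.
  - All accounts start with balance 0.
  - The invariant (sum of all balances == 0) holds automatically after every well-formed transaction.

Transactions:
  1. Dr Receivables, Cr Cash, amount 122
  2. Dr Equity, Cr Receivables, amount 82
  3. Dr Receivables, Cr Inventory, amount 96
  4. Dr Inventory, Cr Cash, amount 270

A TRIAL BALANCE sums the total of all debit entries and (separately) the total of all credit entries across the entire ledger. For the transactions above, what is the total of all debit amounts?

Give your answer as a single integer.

Answer: 570

Derivation:
Txn 1: debit+=122
Txn 2: debit+=82
Txn 3: debit+=96
Txn 4: debit+=270
Total debits = 570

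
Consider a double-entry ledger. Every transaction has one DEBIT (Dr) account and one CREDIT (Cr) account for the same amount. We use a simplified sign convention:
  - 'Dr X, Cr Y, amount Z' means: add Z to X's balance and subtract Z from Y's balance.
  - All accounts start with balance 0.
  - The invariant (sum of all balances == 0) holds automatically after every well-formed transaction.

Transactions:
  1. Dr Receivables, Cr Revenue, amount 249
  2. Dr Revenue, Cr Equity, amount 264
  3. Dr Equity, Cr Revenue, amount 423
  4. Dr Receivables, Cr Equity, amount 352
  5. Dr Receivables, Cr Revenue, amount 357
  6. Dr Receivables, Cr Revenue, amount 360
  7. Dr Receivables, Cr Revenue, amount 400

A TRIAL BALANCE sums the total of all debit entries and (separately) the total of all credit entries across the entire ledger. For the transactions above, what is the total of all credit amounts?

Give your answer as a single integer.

Txn 1: credit+=249
Txn 2: credit+=264
Txn 3: credit+=423
Txn 4: credit+=352
Txn 5: credit+=357
Txn 6: credit+=360
Txn 7: credit+=400
Total credits = 2405

Answer: 2405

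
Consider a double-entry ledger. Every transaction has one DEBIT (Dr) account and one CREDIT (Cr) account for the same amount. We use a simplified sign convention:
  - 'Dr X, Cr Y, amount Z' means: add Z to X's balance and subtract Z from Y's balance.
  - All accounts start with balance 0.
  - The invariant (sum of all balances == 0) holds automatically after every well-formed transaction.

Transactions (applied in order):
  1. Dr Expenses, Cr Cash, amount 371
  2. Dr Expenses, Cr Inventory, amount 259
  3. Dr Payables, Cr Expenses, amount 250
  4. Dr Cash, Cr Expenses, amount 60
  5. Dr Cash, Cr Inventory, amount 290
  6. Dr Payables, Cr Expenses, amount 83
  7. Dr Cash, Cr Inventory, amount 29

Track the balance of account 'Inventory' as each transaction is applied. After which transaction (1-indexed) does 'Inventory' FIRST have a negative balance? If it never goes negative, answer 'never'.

Answer: 2

Derivation:
After txn 1: Inventory=0
After txn 2: Inventory=-259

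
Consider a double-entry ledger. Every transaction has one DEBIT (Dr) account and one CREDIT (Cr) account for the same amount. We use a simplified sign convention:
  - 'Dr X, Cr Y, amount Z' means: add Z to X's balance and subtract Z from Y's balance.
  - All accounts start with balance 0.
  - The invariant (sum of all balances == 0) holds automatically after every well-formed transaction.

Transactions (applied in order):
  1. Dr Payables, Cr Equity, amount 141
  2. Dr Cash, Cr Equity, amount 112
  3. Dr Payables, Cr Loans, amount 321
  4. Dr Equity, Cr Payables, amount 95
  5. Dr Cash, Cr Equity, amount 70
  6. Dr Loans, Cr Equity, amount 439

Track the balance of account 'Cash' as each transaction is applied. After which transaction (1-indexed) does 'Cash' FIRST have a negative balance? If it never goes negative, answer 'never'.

After txn 1: Cash=0
After txn 2: Cash=112
After txn 3: Cash=112
After txn 4: Cash=112
After txn 5: Cash=182
After txn 6: Cash=182

Answer: never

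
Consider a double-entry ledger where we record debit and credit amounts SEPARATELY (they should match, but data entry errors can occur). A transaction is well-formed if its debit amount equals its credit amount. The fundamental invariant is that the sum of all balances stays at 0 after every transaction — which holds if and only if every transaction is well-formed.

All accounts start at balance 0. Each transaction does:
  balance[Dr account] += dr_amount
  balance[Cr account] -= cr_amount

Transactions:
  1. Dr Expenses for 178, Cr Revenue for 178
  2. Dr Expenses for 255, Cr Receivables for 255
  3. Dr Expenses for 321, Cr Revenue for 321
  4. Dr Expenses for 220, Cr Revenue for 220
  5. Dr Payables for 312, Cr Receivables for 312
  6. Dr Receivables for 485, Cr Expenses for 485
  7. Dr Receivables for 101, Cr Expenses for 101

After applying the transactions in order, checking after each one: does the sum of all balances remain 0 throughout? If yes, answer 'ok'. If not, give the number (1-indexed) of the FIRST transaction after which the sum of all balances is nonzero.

Answer: ok

Derivation:
After txn 1: dr=178 cr=178 sum_balances=0
After txn 2: dr=255 cr=255 sum_balances=0
After txn 3: dr=321 cr=321 sum_balances=0
After txn 4: dr=220 cr=220 sum_balances=0
After txn 5: dr=312 cr=312 sum_balances=0
After txn 6: dr=485 cr=485 sum_balances=0
After txn 7: dr=101 cr=101 sum_balances=0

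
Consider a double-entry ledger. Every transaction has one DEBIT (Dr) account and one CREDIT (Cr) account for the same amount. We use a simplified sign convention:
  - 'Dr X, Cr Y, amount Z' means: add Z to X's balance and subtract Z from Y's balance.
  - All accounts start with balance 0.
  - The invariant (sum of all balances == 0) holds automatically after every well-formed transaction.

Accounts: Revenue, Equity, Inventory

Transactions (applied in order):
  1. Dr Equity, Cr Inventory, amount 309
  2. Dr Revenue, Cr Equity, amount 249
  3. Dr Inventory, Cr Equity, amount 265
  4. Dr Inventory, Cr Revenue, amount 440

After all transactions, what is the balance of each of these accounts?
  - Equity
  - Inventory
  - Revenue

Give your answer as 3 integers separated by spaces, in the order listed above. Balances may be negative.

Answer: -205 396 -191

Derivation:
After txn 1 (Dr Equity, Cr Inventory, amount 309): Equity=309 Inventory=-309
After txn 2 (Dr Revenue, Cr Equity, amount 249): Equity=60 Inventory=-309 Revenue=249
After txn 3 (Dr Inventory, Cr Equity, amount 265): Equity=-205 Inventory=-44 Revenue=249
After txn 4 (Dr Inventory, Cr Revenue, amount 440): Equity=-205 Inventory=396 Revenue=-191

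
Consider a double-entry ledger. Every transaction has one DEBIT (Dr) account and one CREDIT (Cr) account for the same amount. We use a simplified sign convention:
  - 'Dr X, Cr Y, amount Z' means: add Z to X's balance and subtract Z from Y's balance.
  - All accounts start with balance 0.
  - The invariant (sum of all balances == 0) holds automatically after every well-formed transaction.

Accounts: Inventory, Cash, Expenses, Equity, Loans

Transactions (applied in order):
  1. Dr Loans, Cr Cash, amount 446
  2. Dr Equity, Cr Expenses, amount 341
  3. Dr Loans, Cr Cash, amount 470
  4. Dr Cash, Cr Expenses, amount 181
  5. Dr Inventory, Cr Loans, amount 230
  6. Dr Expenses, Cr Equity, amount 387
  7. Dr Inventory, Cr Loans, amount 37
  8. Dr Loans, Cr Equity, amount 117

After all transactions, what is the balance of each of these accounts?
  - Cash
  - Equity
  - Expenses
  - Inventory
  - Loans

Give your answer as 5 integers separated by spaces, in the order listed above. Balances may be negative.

After txn 1 (Dr Loans, Cr Cash, amount 446): Cash=-446 Loans=446
After txn 2 (Dr Equity, Cr Expenses, amount 341): Cash=-446 Equity=341 Expenses=-341 Loans=446
After txn 3 (Dr Loans, Cr Cash, amount 470): Cash=-916 Equity=341 Expenses=-341 Loans=916
After txn 4 (Dr Cash, Cr Expenses, amount 181): Cash=-735 Equity=341 Expenses=-522 Loans=916
After txn 5 (Dr Inventory, Cr Loans, amount 230): Cash=-735 Equity=341 Expenses=-522 Inventory=230 Loans=686
After txn 6 (Dr Expenses, Cr Equity, amount 387): Cash=-735 Equity=-46 Expenses=-135 Inventory=230 Loans=686
After txn 7 (Dr Inventory, Cr Loans, amount 37): Cash=-735 Equity=-46 Expenses=-135 Inventory=267 Loans=649
After txn 8 (Dr Loans, Cr Equity, amount 117): Cash=-735 Equity=-163 Expenses=-135 Inventory=267 Loans=766

Answer: -735 -163 -135 267 766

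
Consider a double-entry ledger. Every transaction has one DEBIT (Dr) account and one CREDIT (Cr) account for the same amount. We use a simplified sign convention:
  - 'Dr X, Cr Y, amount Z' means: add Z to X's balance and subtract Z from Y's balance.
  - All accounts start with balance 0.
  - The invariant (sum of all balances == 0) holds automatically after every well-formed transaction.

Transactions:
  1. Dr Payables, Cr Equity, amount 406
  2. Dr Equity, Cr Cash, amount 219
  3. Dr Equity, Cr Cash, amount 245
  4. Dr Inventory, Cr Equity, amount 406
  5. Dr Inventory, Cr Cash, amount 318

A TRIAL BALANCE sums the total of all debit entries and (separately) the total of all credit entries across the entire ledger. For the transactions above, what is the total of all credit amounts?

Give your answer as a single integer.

Txn 1: credit+=406
Txn 2: credit+=219
Txn 3: credit+=245
Txn 4: credit+=406
Txn 5: credit+=318
Total credits = 1594

Answer: 1594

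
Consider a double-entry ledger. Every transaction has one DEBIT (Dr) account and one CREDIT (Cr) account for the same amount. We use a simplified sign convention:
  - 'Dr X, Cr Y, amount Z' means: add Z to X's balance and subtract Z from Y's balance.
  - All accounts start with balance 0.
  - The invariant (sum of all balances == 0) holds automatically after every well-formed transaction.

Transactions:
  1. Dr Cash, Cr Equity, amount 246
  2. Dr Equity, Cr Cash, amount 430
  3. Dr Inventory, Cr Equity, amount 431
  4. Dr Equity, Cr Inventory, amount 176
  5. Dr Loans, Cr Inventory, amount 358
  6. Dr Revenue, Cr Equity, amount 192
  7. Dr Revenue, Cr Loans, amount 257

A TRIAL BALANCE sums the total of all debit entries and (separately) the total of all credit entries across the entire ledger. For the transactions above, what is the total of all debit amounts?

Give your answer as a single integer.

Txn 1: debit+=246
Txn 2: debit+=430
Txn 3: debit+=431
Txn 4: debit+=176
Txn 5: debit+=358
Txn 6: debit+=192
Txn 7: debit+=257
Total debits = 2090

Answer: 2090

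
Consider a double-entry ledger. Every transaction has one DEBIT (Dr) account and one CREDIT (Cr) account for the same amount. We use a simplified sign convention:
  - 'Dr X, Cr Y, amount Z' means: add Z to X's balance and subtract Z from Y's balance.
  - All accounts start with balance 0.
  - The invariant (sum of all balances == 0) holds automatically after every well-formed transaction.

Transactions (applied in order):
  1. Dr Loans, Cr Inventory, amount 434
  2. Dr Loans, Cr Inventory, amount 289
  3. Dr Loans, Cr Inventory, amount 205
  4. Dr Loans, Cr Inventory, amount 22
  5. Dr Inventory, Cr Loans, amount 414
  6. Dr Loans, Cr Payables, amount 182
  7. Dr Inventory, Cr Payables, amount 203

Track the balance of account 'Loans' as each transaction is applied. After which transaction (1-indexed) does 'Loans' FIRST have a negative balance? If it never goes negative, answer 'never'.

Answer: never

Derivation:
After txn 1: Loans=434
After txn 2: Loans=723
After txn 3: Loans=928
After txn 4: Loans=950
After txn 5: Loans=536
After txn 6: Loans=718
After txn 7: Loans=718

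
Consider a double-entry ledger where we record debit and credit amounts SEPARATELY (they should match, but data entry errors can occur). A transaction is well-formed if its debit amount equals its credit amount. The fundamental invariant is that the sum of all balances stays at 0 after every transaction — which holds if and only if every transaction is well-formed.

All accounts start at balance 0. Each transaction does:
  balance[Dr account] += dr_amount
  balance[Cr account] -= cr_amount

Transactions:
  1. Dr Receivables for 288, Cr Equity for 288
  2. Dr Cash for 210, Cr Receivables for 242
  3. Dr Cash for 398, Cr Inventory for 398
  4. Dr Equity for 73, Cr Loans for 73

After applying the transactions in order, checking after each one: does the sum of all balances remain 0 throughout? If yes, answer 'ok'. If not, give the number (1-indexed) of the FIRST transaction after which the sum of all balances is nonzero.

Answer: 2

Derivation:
After txn 1: dr=288 cr=288 sum_balances=0
After txn 2: dr=210 cr=242 sum_balances=-32
After txn 3: dr=398 cr=398 sum_balances=-32
After txn 4: dr=73 cr=73 sum_balances=-32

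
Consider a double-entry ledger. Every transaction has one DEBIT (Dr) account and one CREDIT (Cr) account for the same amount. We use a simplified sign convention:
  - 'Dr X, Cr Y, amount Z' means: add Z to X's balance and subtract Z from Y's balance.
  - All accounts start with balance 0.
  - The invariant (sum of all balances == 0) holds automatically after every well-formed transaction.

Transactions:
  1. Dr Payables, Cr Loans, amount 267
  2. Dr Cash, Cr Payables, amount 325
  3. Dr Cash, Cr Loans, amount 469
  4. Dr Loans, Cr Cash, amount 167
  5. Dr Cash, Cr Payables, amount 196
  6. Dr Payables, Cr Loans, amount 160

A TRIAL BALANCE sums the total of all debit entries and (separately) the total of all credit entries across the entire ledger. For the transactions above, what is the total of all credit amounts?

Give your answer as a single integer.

Txn 1: credit+=267
Txn 2: credit+=325
Txn 3: credit+=469
Txn 4: credit+=167
Txn 5: credit+=196
Txn 6: credit+=160
Total credits = 1584

Answer: 1584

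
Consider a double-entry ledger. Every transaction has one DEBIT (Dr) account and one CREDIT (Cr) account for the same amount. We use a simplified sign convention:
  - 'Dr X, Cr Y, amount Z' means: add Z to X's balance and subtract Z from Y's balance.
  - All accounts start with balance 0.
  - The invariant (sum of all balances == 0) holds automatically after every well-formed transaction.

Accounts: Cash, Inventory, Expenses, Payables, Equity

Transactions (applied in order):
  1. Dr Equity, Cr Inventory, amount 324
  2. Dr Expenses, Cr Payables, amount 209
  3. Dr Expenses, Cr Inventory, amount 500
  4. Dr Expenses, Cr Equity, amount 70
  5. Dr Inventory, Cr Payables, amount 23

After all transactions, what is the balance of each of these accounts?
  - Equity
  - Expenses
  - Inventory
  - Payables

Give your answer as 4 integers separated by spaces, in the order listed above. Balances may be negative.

Answer: 254 779 -801 -232

Derivation:
After txn 1 (Dr Equity, Cr Inventory, amount 324): Equity=324 Inventory=-324
After txn 2 (Dr Expenses, Cr Payables, amount 209): Equity=324 Expenses=209 Inventory=-324 Payables=-209
After txn 3 (Dr Expenses, Cr Inventory, amount 500): Equity=324 Expenses=709 Inventory=-824 Payables=-209
After txn 4 (Dr Expenses, Cr Equity, amount 70): Equity=254 Expenses=779 Inventory=-824 Payables=-209
After txn 5 (Dr Inventory, Cr Payables, amount 23): Equity=254 Expenses=779 Inventory=-801 Payables=-232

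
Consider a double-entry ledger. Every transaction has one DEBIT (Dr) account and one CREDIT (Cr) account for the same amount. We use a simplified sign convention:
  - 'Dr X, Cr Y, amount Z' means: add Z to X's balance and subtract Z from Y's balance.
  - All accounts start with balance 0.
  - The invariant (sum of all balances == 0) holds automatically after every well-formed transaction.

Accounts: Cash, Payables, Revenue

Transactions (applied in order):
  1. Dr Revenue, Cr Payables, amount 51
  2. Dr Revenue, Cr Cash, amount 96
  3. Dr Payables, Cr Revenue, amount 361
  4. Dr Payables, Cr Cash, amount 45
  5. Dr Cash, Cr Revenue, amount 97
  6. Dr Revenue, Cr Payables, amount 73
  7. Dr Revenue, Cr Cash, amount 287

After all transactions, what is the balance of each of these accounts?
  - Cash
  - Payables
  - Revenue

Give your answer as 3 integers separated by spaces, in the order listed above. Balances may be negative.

After txn 1 (Dr Revenue, Cr Payables, amount 51): Payables=-51 Revenue=51
After txn 2 (Dr Revenue, Cr Cash, amount 96): Cash=-96 Payables=-51 Revenue=147
After txn 3 (Dr Payables, Cr Revenue, amount 361): Cash=-96 Payables=310 Revenue=-214
After txn 4 (Dr Payables, Cr Cash, amount 45): Cash=-141 Payables=355 Revenue=-214
After txn 5 (Dr Cash, Cr Revenue, amount 97): Cash=-44 Payables=355 Revenue=-311
After txn 6 (Dr Revenue, Cr Payables, amount 73): Cash=-44 Payables=282 Revenue=-238
After txn 7 (Dr Revenue, Cr Cash, amount 287): Cash=-331 Payables=282 Revenue=49

Answer: -331 282 49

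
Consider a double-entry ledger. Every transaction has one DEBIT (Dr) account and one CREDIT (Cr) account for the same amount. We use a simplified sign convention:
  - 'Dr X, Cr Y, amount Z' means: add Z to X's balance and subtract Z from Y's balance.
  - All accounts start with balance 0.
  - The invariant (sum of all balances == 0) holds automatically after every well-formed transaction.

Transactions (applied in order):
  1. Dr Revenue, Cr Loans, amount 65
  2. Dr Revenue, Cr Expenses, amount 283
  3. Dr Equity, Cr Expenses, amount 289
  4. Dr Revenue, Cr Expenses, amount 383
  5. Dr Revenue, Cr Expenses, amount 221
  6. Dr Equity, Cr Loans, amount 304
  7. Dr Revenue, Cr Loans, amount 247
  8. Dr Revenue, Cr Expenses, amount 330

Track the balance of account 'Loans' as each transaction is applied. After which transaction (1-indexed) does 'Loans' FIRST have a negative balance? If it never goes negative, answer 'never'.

After txn 1: Loans=-65

Answer: 1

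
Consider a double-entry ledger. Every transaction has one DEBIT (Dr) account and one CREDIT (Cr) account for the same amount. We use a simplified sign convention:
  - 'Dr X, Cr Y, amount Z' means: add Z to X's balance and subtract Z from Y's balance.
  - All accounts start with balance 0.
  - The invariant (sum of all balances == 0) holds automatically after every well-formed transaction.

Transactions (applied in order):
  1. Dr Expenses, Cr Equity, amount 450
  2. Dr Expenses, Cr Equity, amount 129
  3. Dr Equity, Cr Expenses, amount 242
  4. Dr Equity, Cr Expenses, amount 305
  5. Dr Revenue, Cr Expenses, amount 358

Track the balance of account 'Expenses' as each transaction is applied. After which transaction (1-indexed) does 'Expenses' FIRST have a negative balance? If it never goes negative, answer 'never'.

Answer: 5

Derivation:
After txn 1: Expenses=450
After txn 2: Expenses=579
After txn 3: Expenses=337
After txn 4: Expenses=32
After txn 5: Expenses=-326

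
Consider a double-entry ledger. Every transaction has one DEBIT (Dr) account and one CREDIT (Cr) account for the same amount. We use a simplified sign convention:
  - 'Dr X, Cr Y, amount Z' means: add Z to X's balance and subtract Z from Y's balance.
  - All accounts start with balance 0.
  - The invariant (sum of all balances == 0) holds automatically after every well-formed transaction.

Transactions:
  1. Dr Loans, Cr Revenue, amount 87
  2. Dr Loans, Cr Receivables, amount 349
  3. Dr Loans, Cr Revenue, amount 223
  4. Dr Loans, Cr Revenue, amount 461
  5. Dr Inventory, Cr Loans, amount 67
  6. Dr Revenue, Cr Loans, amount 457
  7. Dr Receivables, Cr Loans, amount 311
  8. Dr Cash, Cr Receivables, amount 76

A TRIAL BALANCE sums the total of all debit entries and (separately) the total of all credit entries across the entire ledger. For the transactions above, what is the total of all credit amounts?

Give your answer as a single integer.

Answer: 2031

Derivation:
Txn 1: credit+=87
Txn 2: credit+=349
Txn 3: credit+=223
Txn 4: credit+=461
Txn 5: credit+=67
Txn 6: credit+=457
Txn 7: credit+=311
Txn 8: credit+=76
Total credits = 2031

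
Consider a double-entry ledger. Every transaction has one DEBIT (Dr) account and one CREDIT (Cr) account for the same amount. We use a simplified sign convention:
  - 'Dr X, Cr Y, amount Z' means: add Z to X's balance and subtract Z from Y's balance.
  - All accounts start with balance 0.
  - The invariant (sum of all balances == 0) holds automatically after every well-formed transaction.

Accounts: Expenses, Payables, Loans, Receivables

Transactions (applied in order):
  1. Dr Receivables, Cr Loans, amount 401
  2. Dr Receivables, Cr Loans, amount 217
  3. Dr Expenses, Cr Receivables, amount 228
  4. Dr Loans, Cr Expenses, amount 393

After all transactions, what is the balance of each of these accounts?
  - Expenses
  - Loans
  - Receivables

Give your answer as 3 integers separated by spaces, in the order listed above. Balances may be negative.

After txn 1 (Dr Receivables, Cr Loans, amount 401): Loans=-401 Receivables=401
After txn 2 (Dr Receivables, Cr Loans, amount 217): Loans=-618 Receivables=618
After txn 3 (Dr Expenses, Cr Receivables, amount 228): Expenses=228 Loans=-618 Receivables=390
After txn 4 (Dr Loans, Cr Expenses, amount 393): Expenses=-165 Loans=-225 Receivables=390

Answer: -165 -225 390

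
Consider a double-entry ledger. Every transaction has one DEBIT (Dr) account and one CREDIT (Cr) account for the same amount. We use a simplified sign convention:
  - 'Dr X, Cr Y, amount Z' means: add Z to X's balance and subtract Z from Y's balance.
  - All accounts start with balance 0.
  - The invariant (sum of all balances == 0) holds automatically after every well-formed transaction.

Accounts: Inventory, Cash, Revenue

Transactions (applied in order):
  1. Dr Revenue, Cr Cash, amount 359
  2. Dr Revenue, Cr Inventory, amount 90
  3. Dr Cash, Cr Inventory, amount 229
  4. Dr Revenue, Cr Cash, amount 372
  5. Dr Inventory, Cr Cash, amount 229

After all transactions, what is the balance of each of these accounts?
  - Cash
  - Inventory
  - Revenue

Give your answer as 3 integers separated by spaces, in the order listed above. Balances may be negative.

After txn 1 (Dr Revenue, Cr Cash, amount 359): Cash=-359 Revenue=359
After txn 2 (Dr Revenue, Cr Inventory, amount 90): Cash=-359 Inventory=-90 Revenue=449
After txn 3 (Dr Cash, Cr Inventory, amount 229): Cash=-130 Inventory=-319 Revenue=449
After txn 4 (Dr Revenue, Cr Cash, amount 372): Cash=-502 Inventory=-319 Revenue=821
After txn 5 (Dr Inventory, Cr Cash, amount 229): Cash=-731 Inventory=-90 Revenue=821

Answer: -731 -90 821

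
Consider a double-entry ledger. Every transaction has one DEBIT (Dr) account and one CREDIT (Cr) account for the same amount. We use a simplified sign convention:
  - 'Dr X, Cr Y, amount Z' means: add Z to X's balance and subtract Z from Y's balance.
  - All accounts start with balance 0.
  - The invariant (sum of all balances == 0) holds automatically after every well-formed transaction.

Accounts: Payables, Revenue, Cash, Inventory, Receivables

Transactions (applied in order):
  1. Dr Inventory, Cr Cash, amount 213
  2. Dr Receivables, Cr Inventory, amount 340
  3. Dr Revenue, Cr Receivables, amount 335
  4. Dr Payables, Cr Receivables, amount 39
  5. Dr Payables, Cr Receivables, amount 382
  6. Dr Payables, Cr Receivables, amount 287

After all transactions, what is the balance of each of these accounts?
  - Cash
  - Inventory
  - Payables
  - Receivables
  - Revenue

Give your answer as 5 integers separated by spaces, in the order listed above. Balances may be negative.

After txn 1 (Dr Inventory, Cr Cash, amount 213): Cash=-213 Inventory=213
After txn 2 (Dr Receivables, Cr Inventory, amount 340): Cash=-213 Inventory=-127 Receivables=340
After txn 3 (Dr Revenue, Cr Receivables, amount 335): Cash=-213 Inventory=-127 Receivables=5 Revenue=335
After txn 4 (Dr Payables, Cr Receivables, amount 39): Cash=-213 Inventory=-127 Payables=39 Receivables=-34 Revenue=335
After txn 5 (Dr Payables, Cr Receivables, amount 382): Cash=-213 Inventory=-127 Payables=421 Receivables=-416 Revenue=335
After txn 6 (Dr Payables, Cr Receivables, amount 287): Cash=-213 Inventory=-127 Payables=708 Receivables=-703 Revenue=335

Answer: -213 -127 708 -703 335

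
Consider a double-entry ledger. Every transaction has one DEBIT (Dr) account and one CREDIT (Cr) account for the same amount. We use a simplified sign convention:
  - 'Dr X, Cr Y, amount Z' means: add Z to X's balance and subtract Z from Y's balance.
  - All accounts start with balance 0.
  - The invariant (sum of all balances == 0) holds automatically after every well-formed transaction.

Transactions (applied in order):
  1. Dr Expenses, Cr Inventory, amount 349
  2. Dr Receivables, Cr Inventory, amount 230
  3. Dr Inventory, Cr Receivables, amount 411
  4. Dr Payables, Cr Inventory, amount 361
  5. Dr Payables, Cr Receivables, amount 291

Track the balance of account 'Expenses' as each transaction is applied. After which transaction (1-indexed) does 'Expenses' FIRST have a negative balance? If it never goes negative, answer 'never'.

After txn 1: Expenses=349
After txn 2: Expenses=349
After txn 3: Expenses=349
After txn 4: Expenses=349
After txn 5: Expenses=349

Answer: never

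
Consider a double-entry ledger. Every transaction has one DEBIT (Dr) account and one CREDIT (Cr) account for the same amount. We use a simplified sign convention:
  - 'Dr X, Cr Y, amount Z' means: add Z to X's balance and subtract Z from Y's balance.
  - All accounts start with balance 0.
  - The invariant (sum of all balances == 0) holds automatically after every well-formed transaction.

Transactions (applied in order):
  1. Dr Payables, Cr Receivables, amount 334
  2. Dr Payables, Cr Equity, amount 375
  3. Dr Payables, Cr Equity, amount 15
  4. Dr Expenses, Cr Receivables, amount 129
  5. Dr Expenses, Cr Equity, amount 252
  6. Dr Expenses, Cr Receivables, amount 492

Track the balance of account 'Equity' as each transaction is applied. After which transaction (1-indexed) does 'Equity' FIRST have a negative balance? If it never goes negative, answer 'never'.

After txn 1: Equity=0
After txn 2: Equity=-375

Answer: 2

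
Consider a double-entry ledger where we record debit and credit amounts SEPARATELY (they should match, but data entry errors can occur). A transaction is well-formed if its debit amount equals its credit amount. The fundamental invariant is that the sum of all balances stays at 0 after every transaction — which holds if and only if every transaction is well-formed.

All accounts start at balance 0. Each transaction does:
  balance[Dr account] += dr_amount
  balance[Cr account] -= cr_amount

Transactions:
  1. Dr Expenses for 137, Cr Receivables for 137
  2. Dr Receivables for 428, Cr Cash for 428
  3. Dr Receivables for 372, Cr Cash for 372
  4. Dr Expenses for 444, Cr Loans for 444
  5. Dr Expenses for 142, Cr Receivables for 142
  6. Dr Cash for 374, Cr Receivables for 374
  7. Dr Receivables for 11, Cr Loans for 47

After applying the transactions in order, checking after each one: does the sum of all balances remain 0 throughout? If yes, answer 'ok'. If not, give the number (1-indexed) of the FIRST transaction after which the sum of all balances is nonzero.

After txn 1: dr=137 cr=137 sum_balances=0
After txn 2: dr=428 cr=428 sum_balances=0
After txn 3: dr=372 cr=372 sum_balances=0
After txn 4: dr=444 cr=444 sum_balances=0
After txn 5: dr=142 cr=142 sum_balances=0
After txn 6: dr=374 cr=374 sum_balances=0
After txn 7: dr=11 cr=47 sum_balances=-36

Answer: 7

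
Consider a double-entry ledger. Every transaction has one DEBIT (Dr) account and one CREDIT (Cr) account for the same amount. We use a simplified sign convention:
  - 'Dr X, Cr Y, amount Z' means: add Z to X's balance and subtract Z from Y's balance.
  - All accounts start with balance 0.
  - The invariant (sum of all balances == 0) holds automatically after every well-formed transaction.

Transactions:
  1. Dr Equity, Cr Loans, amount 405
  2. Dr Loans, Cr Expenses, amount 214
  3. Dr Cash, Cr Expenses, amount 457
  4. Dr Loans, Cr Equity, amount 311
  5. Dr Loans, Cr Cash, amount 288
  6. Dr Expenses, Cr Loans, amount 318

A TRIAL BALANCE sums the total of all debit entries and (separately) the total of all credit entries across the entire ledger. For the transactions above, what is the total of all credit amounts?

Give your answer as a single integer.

Answer: 1993

Derivation:
Txn 1: credit+=405
Txn 2: credit+=214
Txn 3: credit+=457
Txn 4: credit+=311
Txn 5: credit+=288
Txn 6: credit+=318
Total credits = 1993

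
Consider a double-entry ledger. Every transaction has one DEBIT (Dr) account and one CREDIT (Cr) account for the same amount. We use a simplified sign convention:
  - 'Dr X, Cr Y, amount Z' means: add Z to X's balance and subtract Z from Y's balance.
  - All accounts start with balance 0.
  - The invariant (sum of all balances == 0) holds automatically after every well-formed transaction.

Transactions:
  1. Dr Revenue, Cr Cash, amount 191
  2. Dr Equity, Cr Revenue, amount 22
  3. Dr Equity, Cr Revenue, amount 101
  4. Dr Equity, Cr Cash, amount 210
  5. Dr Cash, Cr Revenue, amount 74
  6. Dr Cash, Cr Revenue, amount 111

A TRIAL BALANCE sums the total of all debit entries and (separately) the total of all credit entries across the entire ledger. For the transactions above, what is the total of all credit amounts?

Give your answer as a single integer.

Txn 1: credit+=191
Txn 2: credit+=22
Txn 3: credit+=101
Txn 4: credit+=210
Txn 5: credit+=74
Txn 6: credit+=111
Total credits = 709

Answer: 709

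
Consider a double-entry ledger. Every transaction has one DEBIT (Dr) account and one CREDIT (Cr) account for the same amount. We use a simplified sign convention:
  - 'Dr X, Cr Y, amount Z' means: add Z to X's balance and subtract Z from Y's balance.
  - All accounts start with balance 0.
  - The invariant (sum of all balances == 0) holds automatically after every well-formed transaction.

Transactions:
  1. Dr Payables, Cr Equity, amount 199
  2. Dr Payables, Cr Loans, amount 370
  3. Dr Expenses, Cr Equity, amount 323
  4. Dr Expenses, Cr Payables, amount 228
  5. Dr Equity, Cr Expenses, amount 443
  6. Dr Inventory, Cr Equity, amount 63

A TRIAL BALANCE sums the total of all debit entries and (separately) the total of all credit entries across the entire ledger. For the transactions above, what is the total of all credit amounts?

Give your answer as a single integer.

Answer: 1626

Derivation:
Txn 1: credit+=199
Txn 2: credit+=370
Txn 3: credit+=323
Txn 4: credit+=228
Txn 5: credit+=443
Txn 6: credit+=63
Total credits = 1626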